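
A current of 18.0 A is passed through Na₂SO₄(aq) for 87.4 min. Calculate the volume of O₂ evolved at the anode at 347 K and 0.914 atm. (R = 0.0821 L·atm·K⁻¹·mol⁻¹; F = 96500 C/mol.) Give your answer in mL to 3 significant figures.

Q = 18.0 A × 5244 s = 94390 C
n(e⁻) = 94390 / 96500 = 0.9781 mol
2H₂O → O₂ + 4H⁺ + 4e⁻, so n(O₂) = 0.9781 / 4 = 0.2445 mol
V = nRT/P = 0.2445 × 0.0821 × 347 / 0.914 = 7.621 L
= 7620 mL

7620 mL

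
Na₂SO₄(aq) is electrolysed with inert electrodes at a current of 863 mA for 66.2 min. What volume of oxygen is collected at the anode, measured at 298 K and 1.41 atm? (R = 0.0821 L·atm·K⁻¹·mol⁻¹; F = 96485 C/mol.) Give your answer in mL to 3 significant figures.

Charge passed = 0.863 × 3972 = 3428 C
Moles of electrons = 3428 / 96485 = 0.03553 mol
2H₂O → O₂ + 4H⁺ + 4e⁻, so n(O₂) = 0.03553 / 4 = 0.008883 mol
V = nRT/P = 0.008883 × 0.0821 × 298 / 1.41 = 0.1541 L
= 154 mL

154 mL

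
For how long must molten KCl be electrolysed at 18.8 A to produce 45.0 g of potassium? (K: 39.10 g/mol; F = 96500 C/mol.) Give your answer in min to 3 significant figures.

n(K) = 45.0 / 39.10 = 1.151 mol
K⁺ + e⁻ → K, so n(e⁻) = 1.151 mol
Q = 1.151 × 96500 = 1.111×10^5 C
t = Q / I = 1.111×10^5 / 18.8 = 5910 s = 98.5 min

98.5 min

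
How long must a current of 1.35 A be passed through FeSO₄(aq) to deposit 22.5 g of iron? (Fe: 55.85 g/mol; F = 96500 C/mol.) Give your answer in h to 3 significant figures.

16.0 h

n(Fe) = 22.5 / 55.85 = 0.4029 mol
Fe²⁺ + 2e⁻ → Fe, so n(e⁻) = 2 × 0.4029 = 0.8058 mol
Q = 0.8058 × 96500 = 77760 C
t = Q / I = 77760 / 1.35 = 57600 s = 16.0 h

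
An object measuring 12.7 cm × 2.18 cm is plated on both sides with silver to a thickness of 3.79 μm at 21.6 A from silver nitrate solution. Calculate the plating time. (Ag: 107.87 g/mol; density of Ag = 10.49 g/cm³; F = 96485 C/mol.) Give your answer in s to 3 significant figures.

9.12 s

Plated area = 2 × 12.7 × 2.18 = 55.37 cm²
Volume = 55.37 × 3.79×10⁻⁴ cm = 0.02099 cm³
m(Ag) = 0.02099 × 10.49 = 0.2202 g
n(Ag) = 0.2202 / 107.87 = 0.002041 mol; n(e⁻) = 0.002041 mol
Q = 0.002041 × 96485 = 196.9 C
t = 196.9 / 21.6 = 9.116 s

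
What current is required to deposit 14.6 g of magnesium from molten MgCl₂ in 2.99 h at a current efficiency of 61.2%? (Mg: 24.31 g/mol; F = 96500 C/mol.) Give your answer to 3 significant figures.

n(Mg) = 14.6 / 24.31 = 0.6006 mol
Mg²⁺ + 2e⁻ → Mg, so n(e⁻) = 2 × 0.6006 = 1.201 mol
Q = 1.201 × 96500 / 0.612 = 1.894×10^5 C
I = Q / t = 1.894×10^5 / 10764 s = 17.6 A

17.6 A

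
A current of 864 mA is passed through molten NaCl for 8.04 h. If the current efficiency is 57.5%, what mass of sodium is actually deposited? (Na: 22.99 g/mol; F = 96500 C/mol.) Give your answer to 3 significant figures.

Q = 0.864 × 28944 = 25010 C
n(e⁻) = 25010 / 96500 = 0.2592 mol
Na⁺ + e⁻ → Na, so theoretical m(Na) = 0.2592 × 22.99 = 5.959 g
Actual mass = 57.5% × 5.959 = 3.43 g

3.43 g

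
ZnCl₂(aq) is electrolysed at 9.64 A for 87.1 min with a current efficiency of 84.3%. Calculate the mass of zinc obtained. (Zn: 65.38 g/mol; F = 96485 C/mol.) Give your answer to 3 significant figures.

14.4 g

Q = 9.64 × 5226 = 50380 C
n(e⁻) = 50380 / 96485 = 0.5222 mol
Zn²⁺ + 2e⁻ → Zn, so theoretical m(Zn) = 0.2611 × 65.38 = 17.07 g
Actual mass = 84.3% × 17.07 = 14.4 g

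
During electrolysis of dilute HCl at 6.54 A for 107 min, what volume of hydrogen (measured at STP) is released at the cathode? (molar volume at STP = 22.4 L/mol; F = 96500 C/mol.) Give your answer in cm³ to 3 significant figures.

4870 cm³

Q = 6.54 A × 6420 s = 41990 C
Moles of electrons = 41990 / 96500 = 0.4351 mol
2H⁺ + 2e⁻ → H₂, so n(H₂) = 0.4351 / 2 = 0.2176 mol
V = 0.2176 × 22.4 = 4.874 L
= 4870 cm³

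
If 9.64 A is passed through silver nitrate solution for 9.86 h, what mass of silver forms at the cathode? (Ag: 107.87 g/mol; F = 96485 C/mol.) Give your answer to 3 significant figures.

383 g

Charge passed = 9.64 × 35496 = 3.422×10^5 C
n(e⁻) = Q/F = 3.422×10^5/96485 = 3.547 mol
Ag⁺ + e⁻ → Ag, so n(Ag) = 3.547 mol
m = 3.547 × 107.87 = 383 g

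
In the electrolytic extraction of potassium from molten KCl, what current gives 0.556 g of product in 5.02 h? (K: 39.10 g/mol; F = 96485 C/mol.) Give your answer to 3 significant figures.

n(K) = 0.556 / 39.10 = 0.01422 mol
K⁺ + e⁻ → K, so n(e⁻) = 0.01422 mol
Q = 0.01422 × 96485 = 1372 C
I = Q / t = 1372 / 18072 s = 0.0759 A

0.0759 A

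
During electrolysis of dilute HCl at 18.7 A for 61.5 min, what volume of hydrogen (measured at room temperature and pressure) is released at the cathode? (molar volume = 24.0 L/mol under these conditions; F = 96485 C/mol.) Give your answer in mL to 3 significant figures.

Q = 18.7 A × 3690 s = 69000 C
Moles of electrons = 69000 / 96485 = 0.7151 mol
2H⁺ + 2e⁻ → H₂, so n(H₂) = 0.7151 / 2 = 0.3576 mol
V = 0.3576 × 24.0 = 8.582 L
= 8580 mL

8580 mL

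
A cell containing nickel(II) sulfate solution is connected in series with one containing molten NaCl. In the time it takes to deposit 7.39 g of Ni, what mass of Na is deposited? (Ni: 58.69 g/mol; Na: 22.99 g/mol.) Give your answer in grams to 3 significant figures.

n(Ni) = 7.39 / 58.69 = 0.1259 mol
Ni²⁺ + 2e⁻ → Ni, so n(e⁻) = 2 × 0.1259 = 0.2518 mol
Same current for the same time ⇒ same n(e⁻) = 0.2518 mol in both cells.
Na⁺ + e⁻ → Na, so n(Na) = 0.2518 mol
m(Na) = 0.2518 × 22.99 = 5.79 g

5.79 g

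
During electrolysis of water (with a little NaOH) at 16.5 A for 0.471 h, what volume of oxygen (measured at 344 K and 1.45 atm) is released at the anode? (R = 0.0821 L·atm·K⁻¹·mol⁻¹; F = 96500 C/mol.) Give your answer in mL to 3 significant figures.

Q = It = 16.5 × 1695.6 = 27980 C
Moles of electrons = 27980 / 96500 = 0.2899 mol
2H₂O → O₂ + 4H⁺ + 4e⁻, so n(O₂) = 0.2899 / 4 = 0.07248 mol
V = nRT/P = 0.07248 × 0.0821 × 344 / 1.45 = 1.412 L
= 1410 mL

1410 mL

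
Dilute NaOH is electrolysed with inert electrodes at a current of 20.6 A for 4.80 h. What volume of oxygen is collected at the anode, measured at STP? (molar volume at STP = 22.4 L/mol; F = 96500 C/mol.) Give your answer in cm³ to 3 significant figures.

Q = It = 20.6 × 17280 = 3.560×10^5 C
n(e⁻) = Q/F = 3.560×10^5/96500 = 3.689 mol
2H₂O → O₂ + 4H⁺ + 4e⁻, so n(O₂) = 3.689 / 4 = 0.9223 mol
V = 0.9223 × 22.4 = 20.66 L
= 20700 cm³

20700 cm³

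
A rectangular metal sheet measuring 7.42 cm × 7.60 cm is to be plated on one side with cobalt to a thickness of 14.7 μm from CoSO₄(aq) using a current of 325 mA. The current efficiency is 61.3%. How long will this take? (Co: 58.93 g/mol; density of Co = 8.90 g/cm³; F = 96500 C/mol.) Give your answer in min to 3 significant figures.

202 min

Plated area = 7.42 × 7.60 = 56.39 cm²
Volume = 56.39 × 14.7×10⁻⁴ cm = 0.08289 cm³
m(Co) = 0.08289 × 8.90 = 0.7377 g
n(Co) = 0.7377 / 58.93 = 0.01252 mol; n(e⁻) = 2 × 0.01252 = 0.02504 mol
Q = 0.02504 × 96500 / 0.613 = 3942 C
t = 3942 / 0.325 = 12130 s = 202 min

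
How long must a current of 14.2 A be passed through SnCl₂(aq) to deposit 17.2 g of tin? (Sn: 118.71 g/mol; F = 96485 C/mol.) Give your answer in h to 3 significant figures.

n(Sn) = 17.2 / 118.71 = 0.1449 mol
Sn²⁺ + 2e⁻ → Sn, so n(e⁻) = 2 × 0.1449 = 0.2898 mol
Q = 0.2898 × 96485 = 27960 C
t = Q / I = 27960 / 14.2 = 1969 s = 0.547 h

0.547 h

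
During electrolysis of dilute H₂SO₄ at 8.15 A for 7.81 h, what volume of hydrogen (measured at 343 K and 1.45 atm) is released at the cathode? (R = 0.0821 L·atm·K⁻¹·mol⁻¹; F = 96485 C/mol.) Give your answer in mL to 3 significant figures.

23100 mL

Q = It = 8.15 × 28116 = 2.291×10^5 C
n(e⁻) = 2.291×10^5 / 96485 = 2.374 mol
2H⁺ + 2e⁻ → H₂, so n(H₂) = 2.374 / 2 = 1.187 mol
V = nRT/P = 1.187 × 0.0821 × 343 / 1.45 = 23.05 L
= 23100 mL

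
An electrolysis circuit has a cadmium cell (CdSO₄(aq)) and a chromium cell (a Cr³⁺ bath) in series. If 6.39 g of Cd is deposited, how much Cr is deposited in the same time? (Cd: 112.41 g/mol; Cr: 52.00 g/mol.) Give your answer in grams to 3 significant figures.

1.97 g

n(Cd) = 6.39 / 112.41 = 0.05685 mol
Cd²⁺ + 2e⁻ → Cd, so n(e⁻) = 2 × 0.05685 = 0.1137 mol
The cells are in series, so the same charge (and hence the same n(e⁻) = 0.1137 mol) passes through both.
Cr³⁺ + 3e⁻ → Cr, so n(Cr) = 0.1137 / 3 = 0.03790 mol
m(Cr) = 0.03790 × 52.00 = 1.97 g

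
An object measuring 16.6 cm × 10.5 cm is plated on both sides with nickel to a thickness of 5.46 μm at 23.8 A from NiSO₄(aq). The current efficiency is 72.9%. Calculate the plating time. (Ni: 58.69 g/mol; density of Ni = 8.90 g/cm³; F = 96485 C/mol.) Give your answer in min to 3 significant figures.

Plated area = 2 × 16.6 × 10.5 = 348.6 cm²
Volume = 348.6 × 5.46×10⁻⁴ cm = 0.1903 cm³
m(Ni) = 0.1903 × 8.90 = 1.694 g
n(Ni) = 1.694 / 58.69 = 0.02886 mol; n(e⁻) = 2 × 0.02886 = 0.05772 mol
Q = 0.05772 × 96485 / 0.729 = 7639 C
t = 7639 / 23.8 = 321.0 s = 5.35 min

5.35 min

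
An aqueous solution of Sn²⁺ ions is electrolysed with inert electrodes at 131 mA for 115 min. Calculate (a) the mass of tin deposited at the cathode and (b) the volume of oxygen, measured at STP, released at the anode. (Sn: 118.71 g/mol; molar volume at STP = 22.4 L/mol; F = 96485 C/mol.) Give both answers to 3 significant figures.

0.556 g Sn; 0.0525 L O₂

Q = 0.131 × 6900 = 903.9 C; n(e⁻) = 903.9 / 96485 = 0.009368 mol
Cathode: Sn²⁺ + 2e⁻ → Sn → n(Sn) = 0.009368/2 = 0.004684 mol → 0.556 g
Anode: 2H₂O → O₂ + 4H⁺ + 4e⁻ → n(O₂) = 0.009368/4 = 0.002342 mol → 0.0525 L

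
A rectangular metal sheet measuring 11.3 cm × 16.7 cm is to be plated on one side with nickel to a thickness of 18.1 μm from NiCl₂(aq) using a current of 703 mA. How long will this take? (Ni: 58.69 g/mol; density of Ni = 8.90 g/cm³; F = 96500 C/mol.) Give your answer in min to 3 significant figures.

Plated area = 11.3 × 16.7 = 188.7 cm²
Volume = 188.7 × 18.1×10⁻⁴ cm = 0.3415 cm³
m(Ni) = 0.3415 × 8.90 = 3.039 g
n(Ni) = 3.039 / 58.69 = 0.05178 mol; n(e⁻) = 2 × 0.05178 = 0.1036 mol
Q = 0.1036 × 96500 = 9997 C
t = 9997 / 0.703 = 14220 s = 237 min

237 min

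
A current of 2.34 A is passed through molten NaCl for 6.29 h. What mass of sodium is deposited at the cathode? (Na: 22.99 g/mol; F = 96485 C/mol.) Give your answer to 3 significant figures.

Q = 2.34 A × 22644 s = 52990 C
Moles of electrons = 52990 / 96485 = 0.5492 mol
Na⁺ + e⁻ → Na, so n(Na) = 0.5492 mol
m = 0.5492 × 22.99 = 12.6 g

12.6 g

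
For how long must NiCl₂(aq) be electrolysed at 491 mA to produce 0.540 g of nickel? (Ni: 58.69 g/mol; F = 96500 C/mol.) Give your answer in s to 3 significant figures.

n(Ni) = 0.540 / 58.69 = 0.009201 mol
Ni²⁺ + 2e⁻ → Ni, so n(e⁻) = 2 × 0.009201 = 0.01840 mol
Q = 0.01840 × 96500 = 1776 C
t = Q / I = 1776 / 0.491 = 3617 s

3620 s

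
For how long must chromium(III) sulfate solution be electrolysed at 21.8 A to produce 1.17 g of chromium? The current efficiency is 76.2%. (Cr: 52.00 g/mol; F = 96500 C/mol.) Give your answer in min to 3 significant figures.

n(Cr) = 1.17 / 52.00 = 0.02250 mol
Cr³⁺ + 3e⁻ → Cr, so n(e⁻) = 3 × 0.02250 = 0.06750 mol
Q = 0.06750 × 96500 / 0.762 = 8548 C
t = Q / I = 8548 / 21.8 = 392.1 s = 6.54 min

6.54 min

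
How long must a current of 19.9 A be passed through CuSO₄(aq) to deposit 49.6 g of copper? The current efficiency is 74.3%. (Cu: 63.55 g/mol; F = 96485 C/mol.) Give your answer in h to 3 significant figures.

n(Cu) = 49.6 / 63.55 = 0.7805 mol
Cu²⁺ + 2e⁻ → Cu, so n(e⁻) = 2 × 0.7805 = 1.561 mol
Q = 1.561 × 96485 / 0.743 = 2.027×10^5 C
t = Q / I = 2.027×10^5 / 19.9 = 10190 s = 2.83 h

2.83 h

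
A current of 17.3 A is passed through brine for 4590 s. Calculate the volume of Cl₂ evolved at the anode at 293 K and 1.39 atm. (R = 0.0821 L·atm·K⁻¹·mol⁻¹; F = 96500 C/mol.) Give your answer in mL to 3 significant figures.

7120 mL

Q = It = 17.3 × 4590 = 79410 C
n(e⁻) = 79410 / 96500 = 0.8229 mol
2Cl⁻ → Cl₂ + 2e⁻, so n(Cl₂) = 0.8229 / 2 = 0.4115 mol
V = nRT/P = 0.4115 × 0.0821 × 293 / 1.39 = 7.121 L
= 7120 mL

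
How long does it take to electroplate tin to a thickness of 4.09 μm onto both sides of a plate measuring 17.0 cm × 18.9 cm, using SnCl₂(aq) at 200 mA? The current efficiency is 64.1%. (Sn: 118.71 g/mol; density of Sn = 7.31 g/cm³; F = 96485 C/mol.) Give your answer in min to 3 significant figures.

Plated area = 2 × 17.0 × 18.9 = 642.6 cm²
Volume = 642.6 × 4.09×10⁻⁴ cm = 0.2628 cm³
m(Sn) = 0.2628 × 7.31 = 1.921 g
n(Sn) = 1.921 / 118.71 = 0.01618 mol; n(e⁻) = 2 × 0.01618 = 0.03236 mol
Q = 0.03236 × 96485 / 0.641 = 4871 C
t = 4871 / 0.200 = 24360 s = 406 min

406 min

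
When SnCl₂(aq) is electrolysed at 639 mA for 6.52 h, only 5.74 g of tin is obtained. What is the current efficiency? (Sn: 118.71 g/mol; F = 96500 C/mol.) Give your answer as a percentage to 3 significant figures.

Q = 0.639 × 23472 = 15000 C
n(e⁻) = 15000 / 96500 = 0.1554 mol
Sn²⁺ + 2e⁻ → Sn, so theoretical n(Sn) = 0.07770 mol → 9.224 g
Efficiency = 5.74 / 9.224 = 0.6223 = 62.2%

62.2%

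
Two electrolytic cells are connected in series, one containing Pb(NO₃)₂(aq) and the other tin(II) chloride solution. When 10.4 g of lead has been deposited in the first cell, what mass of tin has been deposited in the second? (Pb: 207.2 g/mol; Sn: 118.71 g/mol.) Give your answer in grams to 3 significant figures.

n(Pb) = 10.4 / 207.2 = 0.05019 mol
Pb²⁺ + 2e⁻ → Pb, so n(e⁻) = 2 × 0.05019 = 0.1004 mol
In series, the same 0.1004 mol of electrons flows through the second cell.
Sn²⁺ + 2e⁻ → Sn, so n(Sn) = 0.1004 / 2 = 0.05020 mol
m(Sn) = 0.05020 × 118.71 = 5.96 g

5.96 g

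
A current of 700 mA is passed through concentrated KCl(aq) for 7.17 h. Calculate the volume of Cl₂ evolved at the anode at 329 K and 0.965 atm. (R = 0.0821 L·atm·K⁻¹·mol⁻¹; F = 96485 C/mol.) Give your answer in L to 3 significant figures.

2.62 L

Q = 0.700 A × 25812 s = 18070 C
n(e⁻) = Q/F = 18070/96485 = 0.1873 mol
2Cl⁻ → Cl₂ + 2e⁻, so n(Cl₂) = 0.1873 / 2 = 0.09365 mol
V = nRT/P = 0.09365 × 0.0821 × 329 / 0.965 = 2.621 L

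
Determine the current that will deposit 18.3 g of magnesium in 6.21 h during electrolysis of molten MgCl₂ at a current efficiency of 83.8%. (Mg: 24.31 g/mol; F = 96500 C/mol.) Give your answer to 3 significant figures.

n(Mg) = 18.3 / 24.31 = 0.7528 mol
Mg²⁺ + 2e⁻ → Mg, so n(e⁻) = 2 × 0.7528 = 1.506 mol
Q = 1.506 × 96500 / 0.838 = 1.734×10^5 C
I = Q / t = 1.734×10^5 / 22356 s = 7.76 A

7.76 A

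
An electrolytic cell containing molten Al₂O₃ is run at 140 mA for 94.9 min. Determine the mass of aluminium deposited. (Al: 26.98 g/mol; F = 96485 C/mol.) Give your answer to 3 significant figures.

Q = It = 0.140 × 5694 = 797.2 C
Moles of electrons = 797.2 / 96485 = 0.008262 mol
Al³⁺ + 3e⁻ → Al, so n(Al) = 0.008262 / 3 = 0.002754 mol
m = 0.002754 × 26.98 = 0.0743 g

0.0743 g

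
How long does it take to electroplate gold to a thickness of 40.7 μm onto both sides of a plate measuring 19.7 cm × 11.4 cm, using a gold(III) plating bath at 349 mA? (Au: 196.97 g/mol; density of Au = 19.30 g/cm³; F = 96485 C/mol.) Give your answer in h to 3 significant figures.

Plated area = 2 × 19.7 × 11.4 = 449.2 cm²
Volume = 449.2 × 40.7×10⁻⁴ cm = 1.828 cm³
m(Au) = 1.828 × 19.30 = 35.28 g
n(Au) = 35.28 / 196.97 = 0.1791 mol; n(e⁻) = 3 × 0.1791 = 0.5373 mol
Q = 0.5373 × 96485 = 51840 C
t = 51840 / 0.349 = 1.485×10^5 s = 41.3 h

41.3 h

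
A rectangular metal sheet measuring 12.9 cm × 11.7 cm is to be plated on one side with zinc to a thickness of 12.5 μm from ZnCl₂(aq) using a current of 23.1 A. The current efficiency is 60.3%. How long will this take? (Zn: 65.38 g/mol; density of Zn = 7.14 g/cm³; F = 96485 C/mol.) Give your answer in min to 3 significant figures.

4.76 min

Plated area = 12.9 × 11.7 = 150.9 cm²
Volume = 150.9 × 12.5×10⁻⁴ cm = 0.1886 cm³
m(Zn) = 0.1886 × 7.14 = 1.347 g
n(Zn) = 1.347 / 65.38 = 0.02060 mol; n(e⁻) = 2 × 0.02060 = 0.04120 mol
Q = 0.04120 × 96485 / 0.603 = 6592 C
t = 6592 / 23.1 = 285.4 s = 4.76 min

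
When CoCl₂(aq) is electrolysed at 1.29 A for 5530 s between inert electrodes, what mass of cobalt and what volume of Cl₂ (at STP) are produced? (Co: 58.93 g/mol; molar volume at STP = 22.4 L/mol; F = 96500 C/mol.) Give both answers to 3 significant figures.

2.18 g Co; 0.828 L Cl₂

Q = 1.29 × 5530 = 7134 C; n(e⁻) = 7134 / 96500 = 0.07393 mol
Cathode: Co²⁺ + 2e⁻ → Co → n(Co) = 0.07393/2 = 0.03697 mol → 2.18 g
Anode: 2Cl⁻ → Cl₂ + 2e⁻ → n(Cl₂) = 0.07393/2 = 0.03697 mol → 0.828 L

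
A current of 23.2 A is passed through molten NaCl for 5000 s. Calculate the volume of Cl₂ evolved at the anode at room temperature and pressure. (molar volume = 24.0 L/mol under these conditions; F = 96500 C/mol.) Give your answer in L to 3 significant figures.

Q = It = 23.2 × 5000 = 1.160×10^5 C
n(e⁻) = Q/F = 1.160×10^5/96500 = 1.202 mol
2Cl⁻ → Cl₂ + 2e⁻, so n(Cl₂) = 1.202 / 2 = 0.6010 mol
V = 0.6010 × 24.0 = 14.42 L

14.4 L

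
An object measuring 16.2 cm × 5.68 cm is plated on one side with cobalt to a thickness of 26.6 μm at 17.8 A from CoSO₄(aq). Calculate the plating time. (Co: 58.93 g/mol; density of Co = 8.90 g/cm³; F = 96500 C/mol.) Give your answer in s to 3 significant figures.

401 s

Plated area = 16.2 × 5.68 = 92.02 cm²
Volume = 92.02 × 26.6×10⁻⁴ cm = 0.2448 cm³
m(Co) = 0.2448 × 8.90 = 2.179 g
n(Co) = 2.179 / 58.93 = 0.03698 mol; n(e⁻) = 2 × 0.03698 = 0.07396 mol
Q = 0.07396 × 96500 = 7137 C
t = 7137 / 17.8 = 401.0 s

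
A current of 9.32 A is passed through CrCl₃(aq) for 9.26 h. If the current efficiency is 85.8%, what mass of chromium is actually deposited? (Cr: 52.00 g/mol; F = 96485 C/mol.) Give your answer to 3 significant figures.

Q = 9.32 × 33336 = 3.107×10^5 C
n(e⁻) = 3.107×10^5 / 96485 = 3.220 mol
Cr³⁺ + 3e⁻ → Cr, so theoretical m(Cr) = 1.073 × 52.00 = 55.80 g
Actual mass = 85.8% × 55.80 = 47.9 g

47.9 g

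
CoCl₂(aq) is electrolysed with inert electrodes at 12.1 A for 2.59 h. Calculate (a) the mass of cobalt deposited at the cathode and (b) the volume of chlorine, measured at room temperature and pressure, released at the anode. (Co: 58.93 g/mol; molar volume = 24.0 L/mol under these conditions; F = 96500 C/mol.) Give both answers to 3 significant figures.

34.4 g Co; 14.0 L Cl₂

Q = 12.1 × 9324 = 1.128×10^5 C; n(e⁻) = 1.128×10^5 / 96500 = 1.169 mol
Cathode: Co²⁺ + 2e⁻ → Co → n(Co) = 1.169/2 = 0.5845 mol → 34.4 g
Anode: 2Cl⁻ → Cl₂ + 2e⁻ → n(Cl₂) = 1.169/2 = 0.5845 mol → 14.0 L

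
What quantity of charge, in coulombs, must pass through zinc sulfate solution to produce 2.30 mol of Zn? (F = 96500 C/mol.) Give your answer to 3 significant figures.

4.44×10^5 C

Zn²⁺ + 2e⁻ → Zn, so n(e⁻) = 2 × 2.30 = 4.600 mol
Q = 4.600 × 96500 = 4.439×10^5 C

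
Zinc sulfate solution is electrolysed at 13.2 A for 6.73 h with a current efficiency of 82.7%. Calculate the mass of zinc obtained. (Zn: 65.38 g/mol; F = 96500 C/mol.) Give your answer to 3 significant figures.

89.6 g

Q = 13.2 × 24228 = 3.198×10^5 C
n(e⁻) = 3.198×10^5 / 96500 = 3.314 mol
Zn²⁺ + 2e⁻ → Zn, so theoretical m(Zn) = 1.657 × 65.38 = 108.3 g
Actual mass = 82.7% × 108.3 = 89.6 g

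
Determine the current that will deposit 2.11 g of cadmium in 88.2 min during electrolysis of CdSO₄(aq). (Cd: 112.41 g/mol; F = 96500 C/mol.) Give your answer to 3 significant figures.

n(Cd) = 2.11 / 112.41 = 0.01877 mol
Cd²⁺ + 2e⁻ → Cd, so n(e⁻) = 2 × 0.01877 = 0.03754 mol
Q = 0.03754 × 96500 = 3623 C
I = Q / t = 3623 / 5292 s = 0.685 A

0.685 A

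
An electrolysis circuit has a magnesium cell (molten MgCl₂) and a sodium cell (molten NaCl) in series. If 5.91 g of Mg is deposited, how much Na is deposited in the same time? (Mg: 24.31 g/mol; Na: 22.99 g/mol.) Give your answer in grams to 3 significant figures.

11.2 g

n(Mg) = 5.91 / 24.31 = 0.2431 mol
Mg²⁺ + 2e⁻ → Mg, so n(e⁻) = 2 × 0.2431 = 0.4862 mol
The cells are in series, so the same charge (and hence the same n(e⁻) = 0.4862 mol) passes through both.
Na⁺ + e⁻ → Na, so n(Na) = 0.4862 mol
m(Na) = 0.4862 × 22.99 = 11.2 g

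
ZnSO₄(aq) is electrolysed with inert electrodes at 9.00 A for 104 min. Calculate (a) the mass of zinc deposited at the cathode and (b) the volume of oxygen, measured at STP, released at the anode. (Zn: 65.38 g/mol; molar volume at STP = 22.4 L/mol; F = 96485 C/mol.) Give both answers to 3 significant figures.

19.0 g Zn; 3.26 L O₂

Q = 9.00 × 6240 = 56160 C; n(e⁻) = 56160 / 96485 = 0.5821 mol
Cathode: Zn²⁺ + 2e⁻ → Zn → n(Zn) = 0.5821/2 = 0.2911 mol → 19.0 g
Anode: 2H₂O → O₂ + 4H⁺ + 4e⁻ → n(O₂) = 0.5821/4 = 0.1455 mol → 3.26 L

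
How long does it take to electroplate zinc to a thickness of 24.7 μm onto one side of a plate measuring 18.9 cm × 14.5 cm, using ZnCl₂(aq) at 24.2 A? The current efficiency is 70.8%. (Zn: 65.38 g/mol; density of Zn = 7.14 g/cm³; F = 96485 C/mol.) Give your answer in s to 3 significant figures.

Plated area = 18.9 × 14.5 = 274.1 cm²
Volume = 274.1 × 24.7×10⁻⁴ cm = 0.6770 cm³
m(Zn) = 0.6770 × 7.14 = 4.834 g
n(Zn) = 4.834 / 65.38 = 0.07394 mol; n(e⁻) = 2 × 0.07394 = 0.1479 mol
Q = 0.1479 × 96485 / 0.708 = 20160 C
t = 20160 / 24.2 = 833.1 s

833 s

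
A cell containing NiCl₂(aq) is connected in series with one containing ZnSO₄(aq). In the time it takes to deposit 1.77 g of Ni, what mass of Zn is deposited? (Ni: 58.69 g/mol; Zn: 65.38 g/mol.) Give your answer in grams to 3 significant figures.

1.97 g

n(Ni) = 1.77 / 58.69 = 0.03016 mol
Ni²⁺ + 2e⁻ → Ni, so n(e⁻) = 2 × 0.03016 = 0.06032 mol
Same current for the same time ⇒ same n(e⁻) = 0.06032 mol in both cells.
Zn²⁺ + 2e⁻ → Zn, so n(Zn) = 0.06032 / 2 = 0.03016 mol
m(Zn) = 0.03016 × 65.38 = 1.97 g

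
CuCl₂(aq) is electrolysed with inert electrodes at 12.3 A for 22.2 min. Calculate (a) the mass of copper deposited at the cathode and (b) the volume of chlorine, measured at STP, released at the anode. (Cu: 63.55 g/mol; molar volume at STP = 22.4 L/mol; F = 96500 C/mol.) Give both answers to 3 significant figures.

5.39 g Cu; 1.90 L Cl₂

Q = 12.3 × 1332 = 16380 C; n(e⁻) = 16380 / 96500 = 0.1697 mol
Cathode: Cu²⁺ + 2e⁻ → Cu → n(Cu) = 0.1697/2 = 0.08485 mol → 5.39 g
Anode: 2Cl⁻ → Cl₂ + 2e⁻ → n(Cl₂) = 0.1697/2 = 0.08485 mol → 1.90 L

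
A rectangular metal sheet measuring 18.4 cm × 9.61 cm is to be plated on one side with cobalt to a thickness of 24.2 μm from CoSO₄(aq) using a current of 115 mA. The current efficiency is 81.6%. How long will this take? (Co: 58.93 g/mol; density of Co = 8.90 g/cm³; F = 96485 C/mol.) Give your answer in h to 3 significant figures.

Plated area = 18.4 × 9.61 = 176.8 cm²
Volume = 176.8 × 24.2×10⁻⁴ cm = 0.4279 cm³
m(Co) = 0.4279 × 8.90 = 3.808 g
n(Co) = 3.808 / 58.93 = 0.06462 mol; n(e⁻) = 2 × 0.06462 = 0.1292 mol
Q = 0.1292 × 96485 / 0.816 = 15280 C
t = 15280 / 0.115 = 1.329×10^5 s = 36.9 h

36.9 h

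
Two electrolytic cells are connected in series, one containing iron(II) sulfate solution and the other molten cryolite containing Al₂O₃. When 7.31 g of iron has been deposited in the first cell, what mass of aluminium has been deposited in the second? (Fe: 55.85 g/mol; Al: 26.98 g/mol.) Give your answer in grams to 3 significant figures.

n(Fe) = 7.31 / 55.85 = 0.1309 mol
Fe²⁺ + 2e⁻ → Fe, so n(e⁻) = 2 × 0.1309 = 0.2618 mol
The cells are in series, so the same charge (and hence the same n(e⁻) = 0.2618 mol) passes through both.
Al³⁺ + 3e⁻ → Al, so n(Al) = 0.2618 / 3 = 0.08727 mol
m(Al) = 0.08727 × 26.98 = 2.35 g

2.35 g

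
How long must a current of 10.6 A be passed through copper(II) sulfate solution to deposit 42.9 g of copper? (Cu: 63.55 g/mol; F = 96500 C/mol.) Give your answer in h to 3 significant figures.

3.41 h

n(Cu) = 42.9 / 63.55 = 0.6751 mol
Cu²⁺ + 2e⁻ → Cu, so n(e⁻) = 2 × 0.6751 = 1.350 mol
Q = 1.350 × 96500 = 1.303×10^5 C
t = Q / I = 1.303×10^5 / 10.6 = 12290 s = 3.41 h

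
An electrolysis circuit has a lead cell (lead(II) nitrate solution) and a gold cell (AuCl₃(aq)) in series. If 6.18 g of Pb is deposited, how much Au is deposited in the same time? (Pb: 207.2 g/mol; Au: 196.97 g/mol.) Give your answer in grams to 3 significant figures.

n(Pb) = 6.18 / 207.2 = 0.02983 mol
Pb²⁺ + 2e⁻ → Pb, so n(e⁻) = 2 × 0.02983 = 0.05966 mol
In series, the same 0.05966 mol of electrons flows through the second cell.
Au³⁺ + 3e⁻ → Au, so n(Au) = 0.05966 / 3 = 0.01989 mol
m(Au) = 0.01989 × 196.97 = 3.92 g

3.92 g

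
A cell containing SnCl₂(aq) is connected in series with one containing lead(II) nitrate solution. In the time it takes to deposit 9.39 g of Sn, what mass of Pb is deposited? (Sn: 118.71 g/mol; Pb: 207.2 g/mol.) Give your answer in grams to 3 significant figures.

16.4 g

n(Sn) = 9.39 / 118.71 = 0.07910 mol
Sn²⁺ + 2e⁻ → Sn, so n(e⁻) = 2 × 0.07910 = 0.1582 mol
Since the cells are in series, n(e⁻) in the Pb cell is also 0.1582 mol.
Pb²⁺ + 2e⁻ → Pb, so n(Pb) = 0.1582 / 2 = 0.07910 mol
m(Pb) = 0.07910 × 207.2 = 16.4 g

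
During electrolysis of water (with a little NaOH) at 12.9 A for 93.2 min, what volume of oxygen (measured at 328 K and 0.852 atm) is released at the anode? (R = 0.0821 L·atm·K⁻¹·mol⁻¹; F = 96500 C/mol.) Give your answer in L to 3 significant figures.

Q = It = 12.9 × 5592 = 72140 C
n(e⁻) = Q/F = 72140/96500 = 0.7476 mol
2H₂O → O₂ + 4H⁺ + 4e⁻, so n(O₂) = 0.7476 / 4 = 0.1869 mol
V = nRT/P = 0.1869 × 0.0821 × 328 / 0.852 = 5.907 L

5.91 L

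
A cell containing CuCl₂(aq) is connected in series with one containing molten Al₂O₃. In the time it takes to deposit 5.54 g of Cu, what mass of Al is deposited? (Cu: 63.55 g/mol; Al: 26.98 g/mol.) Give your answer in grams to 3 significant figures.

1.57 g

n(Cu) = 5.54 / 63.55 = 0.08718 mol
Cu²⁺ + 2e⁻ → Cu, so n(e⁻) = 2 × 0.08718 = 0.1744 mol
The cells are in series, so the same charge (and hence the same n(e⁻) = 0.1744 mol) passes through both.
Al³⁺ + 3e⁻ → Al, so n(Al) = 0.1744 / 3 = 0.05813 mol
m(Al) = 0.05813 × 26.98 = 1.57 g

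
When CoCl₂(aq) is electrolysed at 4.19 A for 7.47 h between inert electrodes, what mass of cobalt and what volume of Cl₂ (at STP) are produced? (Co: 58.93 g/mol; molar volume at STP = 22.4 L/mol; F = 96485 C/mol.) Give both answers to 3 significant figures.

34.4 g Co; 13.1 L Cl₂

Q = 4.19 × 26892 = 1.127×10^5 C; n(e⁻) = 1.127×10^5 / 96485 = 1.168 mol
Cathode: Co²⁺ + 2e⁻ → Co → n(Co) = 1.168/2 = 0.5840 mol → 34.4 g
Anode: 2Cl⁻ → Cl₂ + 2e⁻ → n(Cl₂) = 1.168/2 = 0.5840 mol → 13.1 L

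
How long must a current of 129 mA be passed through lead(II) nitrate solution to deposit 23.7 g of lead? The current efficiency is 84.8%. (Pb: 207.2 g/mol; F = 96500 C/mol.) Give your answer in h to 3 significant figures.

n(Pb) = 23.7 / 207.2 = 0.1144 mol
Pb²⁺ + 2e⁻ → Pb, so n(e⁻) = 2 × 0.1144 = 0.2288 mol
Q = 0.2288 × 96500 / 0.848 = 26040 C
t = Q / I = 26040 / 0.129 = 2.019×10^5 s = 56.1 h

56.1 h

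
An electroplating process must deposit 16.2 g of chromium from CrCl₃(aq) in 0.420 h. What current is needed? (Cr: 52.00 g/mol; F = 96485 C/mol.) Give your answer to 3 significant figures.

n(Cr) = 16.2 / 52.00 = 0.3115 mol
Cr³⁺ + 3e⁻ → Cr, so n(e⁻) = 3 × 0.3115 = 0.9345 mol
Q = 0.9345 × 96485 = 90170 C
I = Q / t = 90170 / 1512 s = 59.6 A

59.6 A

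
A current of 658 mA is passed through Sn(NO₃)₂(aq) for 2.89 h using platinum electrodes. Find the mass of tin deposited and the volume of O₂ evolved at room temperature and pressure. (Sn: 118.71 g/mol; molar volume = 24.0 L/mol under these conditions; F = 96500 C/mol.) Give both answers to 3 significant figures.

Q = 0.658 × 10404 = 6846 C; n(e⁻) = 6846 / 96500 = 0.07094 mol
Cathode: Sn²⁺ + 2e⁻ → Sn → n(Sn) = 0.07094/2 = 0.03547 mol → 4.21 g
Anode: 2H₂O → O₂ + 4H⁺ + 4e⁻ → n(O₂) = 0.07094/4 = 0.01774 mol → 0.426 L

4.21 g Sn; 0.426 L O₂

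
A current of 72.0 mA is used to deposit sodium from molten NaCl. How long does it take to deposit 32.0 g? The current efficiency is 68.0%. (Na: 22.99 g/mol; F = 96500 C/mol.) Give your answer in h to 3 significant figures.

762 h

n(Na) = 32.0 / 22.99 = 1.392 mol
Na⁺ + e⁻ → Na, so n(e⁻) = 1.392 mol
Q = 1.392 × 96500 / 0.680 = 1.975×10^5 C
t = Q / I = 1.975×10^5 / 0.0720 = 2.743×10^6 s = 762 h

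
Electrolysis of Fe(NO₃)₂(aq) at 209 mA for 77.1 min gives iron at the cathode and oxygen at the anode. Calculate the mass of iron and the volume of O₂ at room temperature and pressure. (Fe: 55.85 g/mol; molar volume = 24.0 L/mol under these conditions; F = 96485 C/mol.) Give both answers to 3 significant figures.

0.280 g Fe; 0.0601 L O₂

Q = 0.209 × 4626 = 966.8 C; n(e⁻) = 966.8 / 96485 = 0.01002 mol
Cathode: Fe²⁺ + 2e⁻ → Fe → n(Fe) = 0.01002/2 = 0.005010 mol → 0.280 g
Anode: 2H₂O → O₂ + 4H⁺ + 4e⁻ → n(O₂) = 0.01002/4 = 0.002505 mol → 0.0601 L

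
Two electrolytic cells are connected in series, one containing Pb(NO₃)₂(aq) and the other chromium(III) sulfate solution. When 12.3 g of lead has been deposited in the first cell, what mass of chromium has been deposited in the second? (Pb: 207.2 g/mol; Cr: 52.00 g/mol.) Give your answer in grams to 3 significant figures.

n(Pb) = 12.3 / 207.2 = 0.05936 mol
Pb²⁺ + 2e⁻ → Pb, so n(e⁻) = 2 × 0.05936 = 0.1187 mol
The cells are in series, so the same charge (and hence the same n(e⁻) = 0.1187 mol) passes through both.
Cr³⁺ + 3e⁻ → Cr, so n(Cr) = 0.1187 / 3 = 0.03957 mol
m(Cr) = 0.03957 × 52.00 = 2.06 g

2.06 g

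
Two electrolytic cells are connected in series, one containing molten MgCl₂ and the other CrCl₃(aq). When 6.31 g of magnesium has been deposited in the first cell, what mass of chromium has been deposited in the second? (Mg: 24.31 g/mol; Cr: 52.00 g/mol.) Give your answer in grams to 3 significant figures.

9.00 g

n(Mg) = 6.31 / 24.31 = 0.2596 mol
Mg²⁺ + 2e⁻ → Mg, so n(e⁻) = 2 × 0.2596 = 0.5192 mol
Since the cells are in series, n(e⁻) in the Cr cell is also 0.5192 mol.
Cr³⁺ + 3e⁻ → Cr, so n(Cr) = 0.5192 / 3 = 0.1731 mol
m(Cr) = 0.1731 × 52.00 = 9.00 g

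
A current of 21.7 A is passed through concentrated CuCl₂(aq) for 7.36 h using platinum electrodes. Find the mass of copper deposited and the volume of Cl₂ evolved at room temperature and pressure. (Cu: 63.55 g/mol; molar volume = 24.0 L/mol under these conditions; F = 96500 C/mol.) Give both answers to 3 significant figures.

Q = 21.7 × 26496 = 5.750×10^5 C; n(e⁻) = 5.750×10^5 / 96500 = 5.959 mol
Cathode: Cu²⁺ + 2e⁻ → Cu → n(Cu) = 5.959/2 = 2.980 mol → 189 g
Anode: 2Cl⁻ → Cl₂ + 2e⁻ → n(Cl₂) = 5.959/2 = 2.980 mol → 71.5 L

189 g Cu; 71.5 L Cl₂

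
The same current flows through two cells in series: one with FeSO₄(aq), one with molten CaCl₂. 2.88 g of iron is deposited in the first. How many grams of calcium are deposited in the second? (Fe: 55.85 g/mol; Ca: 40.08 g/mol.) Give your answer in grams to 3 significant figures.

2.07 g

n(Fe) = 2.88 / 55.85 = 0.05157 mol
Fe²⁺ + 2e⁻ → Fe, so n(e⁻) = 2 × 0.05157 = 0.1031 mol
In series, the same 0.1031 mol of electrons flows through the second cell.
Ca²⁺ + 2e⁻ → Ca, so n(Ca) = 0.1031 / 2 = 0.05155 mol
m(Ca) = 0.05155 × 40.08 = 2.07 g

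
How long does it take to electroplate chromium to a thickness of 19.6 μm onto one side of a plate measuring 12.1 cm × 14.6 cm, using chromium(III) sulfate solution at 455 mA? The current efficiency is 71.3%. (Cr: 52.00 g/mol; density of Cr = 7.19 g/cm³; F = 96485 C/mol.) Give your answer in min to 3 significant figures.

712 min

Plated area = 12.1 × 14.6 = 176.7 cm²
Volume = 176.7 × 19.6×10⁻⁴ cm = 0.3463 cm³
m(Cr) = 0.3463 × 7.19 = 2.490 g
n(Cr) = 2.490 / 52.00 = 0.04788 mol; n(e⁻) = 3 × 0.04788 = 0.1436 mol
Q = 0.1436 × 96485 / 0.713 = 19430 C
t = 19430 / 0.455 = 42700 s = 712 min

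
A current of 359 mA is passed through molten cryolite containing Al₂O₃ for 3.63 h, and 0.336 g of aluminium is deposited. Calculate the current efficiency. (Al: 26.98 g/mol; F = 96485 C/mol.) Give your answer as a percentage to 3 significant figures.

76.8%

Q = 0.359 × 13068 = 4691 C
n(e⁻) = 4691 / 96485 = 0.04862 mol
Al³⁺ + 3e⁻ → Al, so theoretical n(Al) = 0.01621 mol → 0.4373 g
Efficiency = 0.336 / 0.4373 = 0.7684 = 76.8%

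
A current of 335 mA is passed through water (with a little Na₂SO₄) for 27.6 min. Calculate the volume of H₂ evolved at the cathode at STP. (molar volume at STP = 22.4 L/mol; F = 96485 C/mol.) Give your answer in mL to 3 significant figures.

Q = It = 0.335 × 1656 = 554.8 C
Moles of electrons = 554.8 / 96485 = 0.005750 mol
2H⁺ + 2e⁻ → H₂, so n(H₂) = 0.005750 / 2 = 0.002875 mol
V = 0.002875 × 22.4 = 0.06440 L
= 64.4 mL

64.4 mL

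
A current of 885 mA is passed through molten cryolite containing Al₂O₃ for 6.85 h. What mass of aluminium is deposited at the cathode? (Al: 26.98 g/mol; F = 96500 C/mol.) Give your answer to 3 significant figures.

2.03 g

Charge passed = 0.885 × 24660 = 21820 C
Moles of electrons = 21820 / 96500 = 0.2261 mol
Al³⁺ + 3e⁻ → Al, so n(Al) = 0.2261 / 3 = 0.07537 mol
m = 0.07537 × 26.98 = 2.03 g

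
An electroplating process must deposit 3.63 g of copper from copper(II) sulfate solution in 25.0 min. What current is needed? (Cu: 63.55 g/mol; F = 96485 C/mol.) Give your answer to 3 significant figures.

7.35 A

n(Cu) = 3.63 / 63.55 = 0.05712 mol
Cu²⁺ + 2e⁻ → Cu, so n(e⁻) = 2 × 0.05712 = 0.1142 mol
Q = 0.1142 × 96485 = 11020 C
I = Q / t = 11020 / 1500 s = 7.35 A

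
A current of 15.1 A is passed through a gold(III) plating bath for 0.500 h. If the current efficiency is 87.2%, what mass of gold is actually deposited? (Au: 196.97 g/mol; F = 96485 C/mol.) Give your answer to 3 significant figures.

Q = 15.1 × 1800 = 27180 C
n(e⁻) = 27180 / 96485 = 0.2817 mol
Au³⁺ + 3e⁻ → Au, so theoretical m(Au) = 0.09390 × 196.97 = 18.50 g
Actual mass = 87.2% × 18.50 = 16.1 g

16.1 g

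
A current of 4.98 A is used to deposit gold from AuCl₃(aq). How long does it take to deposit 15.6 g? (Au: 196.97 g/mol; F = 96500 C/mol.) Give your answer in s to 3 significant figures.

n(Au) = 15.6 / 196.97 = 0.07920 mol
Au³⁺ + 3e⁻ → Au, so n(e⁻) = 3 × 0.07920 = 0.2376 mol
Q = 0.2376 × 96500 = 22930 C
t = Q / I = 22930 / 4.98 = 4604 s

4600 s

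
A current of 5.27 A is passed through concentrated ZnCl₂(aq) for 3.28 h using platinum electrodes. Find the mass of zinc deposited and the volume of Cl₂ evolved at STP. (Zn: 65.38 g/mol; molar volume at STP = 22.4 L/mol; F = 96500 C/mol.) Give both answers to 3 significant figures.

21.1 g Zn; 7.22 L Cl₂

Q = 5.27 × 11808 = 62230 C; n(e⁻) = 62230 / 96500 = 0.6449 mol
Cathode: Zn²⁺ + 2e⁻ → Zn → n(Zn) = 0.6449/2 = 0.3225 mol → 21.1 g
Anode: 2Cl⁻ → Cl₂ + 2e⁻ → n(Cl₂) = 0.6449/2 = 0.3225 mol → 7.22 L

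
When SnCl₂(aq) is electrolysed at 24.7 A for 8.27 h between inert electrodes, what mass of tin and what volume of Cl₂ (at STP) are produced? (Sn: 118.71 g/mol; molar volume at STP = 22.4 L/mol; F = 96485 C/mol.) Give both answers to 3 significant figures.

Q = 24.7 × 29772 = 7.354×10^5 C; n(e⁻) = 7.354×10^5 / 96485 = 7.622 mol
Cathode: Sn²⁺ + 2e⁻ → Sn → n(Sn) = 7.622/2 = 3.811 mol → 452 g
Anode: 2Cl⁻ → Cl₂ + 2e⁻ → n(Cl₂) = 7.622/2 = 3.811 mol → 85.4 L

452 g Sn; 85.4 L Cl₂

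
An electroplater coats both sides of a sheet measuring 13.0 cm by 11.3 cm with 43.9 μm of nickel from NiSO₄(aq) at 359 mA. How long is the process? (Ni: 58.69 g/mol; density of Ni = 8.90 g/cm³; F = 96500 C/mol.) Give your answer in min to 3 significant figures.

Plated area = 2 × 13.0 × 11.3 = 293.8 cm²
Volume = 293.8 × 43.9×10⁻⁴ cm = 1.290 cm³
m(Ni) = 1.290 × 8.90 = 11.48 g
n(Ni) = 11.48 / 58.69 = 0.1956 mol; n(e⁻) = 2 × 0.1956 = 0.3912 mol
Q = 0.3912 × 96500 = 37750 C
t = 37750 / 0.359 = 1.052×10^5 s = 1750 min

1750 min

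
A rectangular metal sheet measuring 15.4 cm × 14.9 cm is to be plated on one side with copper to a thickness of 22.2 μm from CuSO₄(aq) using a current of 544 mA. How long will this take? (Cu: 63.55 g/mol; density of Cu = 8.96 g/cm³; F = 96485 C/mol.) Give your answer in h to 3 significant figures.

7.08 h

Plated area = 15.4 × 14.9 = 229.5 cm²
Volume = 229.5 × 22.2×10⁻⁴ cm = 0.5095 cm³
m(Cu) = 0.5095 × 8.96 = 4.565 g
n(Cu) = 4.565 / 63.55 = 0.07183 mol; n(e⁻) = 2 × 0.07183 = 0.1437 mol
Q = 0.1437 × 96485 = 13860 C
t = 13860 / 0.544 = 25480 s = 7.08 h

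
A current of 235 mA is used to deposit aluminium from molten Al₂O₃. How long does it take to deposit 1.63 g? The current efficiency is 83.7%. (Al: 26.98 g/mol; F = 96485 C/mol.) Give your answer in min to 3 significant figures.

n(Al) = 1.63 / 26.98 = 0.06042 mol
Al³⁺ + 3e⁻ → Al, so n(e⁻) = 3 × 0.06042 = 0.1813 mol
Q = 0.1813 × 96485 / 0.837 = 20900 C
t = Q / I = 20900 / 0.235 = 88940 s = 1480 min

1480 min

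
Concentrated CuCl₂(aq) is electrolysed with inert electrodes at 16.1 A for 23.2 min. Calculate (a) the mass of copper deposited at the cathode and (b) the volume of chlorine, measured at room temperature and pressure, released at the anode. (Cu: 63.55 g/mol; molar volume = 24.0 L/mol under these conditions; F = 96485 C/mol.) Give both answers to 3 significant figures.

7.38 g Cu; 2.79 L Cl₂

Q = 16.1 × 1392 = 22410 C; n(e⁻) = 22410 / 96485 = 0.2323 mol
Cathode: Cu²⁺ + 2e⁻ → Cu → n(Cu) = 0.2323/2 = 0.1162 mol → 7.38 g
Anode: 2Cl⁻ → Cl₂ + 2e⁻ → n(Cl₂) = 0.2323/2 = 0.1162 mol → 2.79 L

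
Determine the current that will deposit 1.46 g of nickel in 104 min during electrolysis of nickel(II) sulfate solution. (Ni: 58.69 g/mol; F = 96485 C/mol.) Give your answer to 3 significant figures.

n(Ni) = 1.46 / 58.69 = 0.02488 mol
Ni²⁺ + 2e⁻ → Ni, so n(e⁻) = 2 × 0.02488 = 0.04976 mol
Q = 0.04976 × 96485 = 4801 C
I = Q / t = 4801 / 6240 s = 0.769 A

0.769 A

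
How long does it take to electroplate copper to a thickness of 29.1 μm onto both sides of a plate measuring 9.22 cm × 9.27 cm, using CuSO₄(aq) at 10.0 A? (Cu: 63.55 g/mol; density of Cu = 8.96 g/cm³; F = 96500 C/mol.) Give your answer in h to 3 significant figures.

Plated area = 2 × 9.22 × 9.27 = 170.9 cm²
Volume = 170.9 × 29.1×10⁻⁴ cm = 0.4973 cm³
m(Cu) = 0.4973 × 8.96 = 4.456 g
n(Cu) = 4.456 / 63.55 = 0.07012 mol; n(e⁻) = 2 × 0.07012 = 0.1402 mol
Q = 0.1402 × 96500 = 13530 C
t = 13530 / 10.0 = 1353 s = 0.376 h

0.376 h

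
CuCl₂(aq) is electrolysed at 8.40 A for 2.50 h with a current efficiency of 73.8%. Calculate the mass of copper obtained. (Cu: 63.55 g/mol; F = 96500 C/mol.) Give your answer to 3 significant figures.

18.4 g

Q = 8.40 × 9000 = 75600 C
n(e⁻) = 75600 / 96500 = 0.7834 mol
Cu²⁺ + 2e⁻ → Cu, so theoretical m(Cu) = 0.3917 × 63.55 = 24.89 g
Actual mass = 73.8% × 24.89 = 18.4 g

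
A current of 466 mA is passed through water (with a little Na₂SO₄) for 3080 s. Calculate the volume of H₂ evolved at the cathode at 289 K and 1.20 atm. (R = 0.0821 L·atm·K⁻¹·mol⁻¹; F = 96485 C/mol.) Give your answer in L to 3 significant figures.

Charge passed = 0.466 × 3080 = 1435 C
Moles of electrons = 1435 / 96485 = 0.01487 mol
2H⁺ + 2e⁻ → H₂, so n(H₂) = 0.01487 / 2 = 0.007435 mol
V = nRT/P = 0.007435 × 0.0821 × 289 / 1.20 = 0.1470 L

0.147 L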